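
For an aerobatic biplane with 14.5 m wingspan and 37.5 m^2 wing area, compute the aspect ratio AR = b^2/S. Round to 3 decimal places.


Step 1: b^2 = 14.5^2 = 210.25
Step 2: AR = 210.25 / 37.5 = 5.607

5.607


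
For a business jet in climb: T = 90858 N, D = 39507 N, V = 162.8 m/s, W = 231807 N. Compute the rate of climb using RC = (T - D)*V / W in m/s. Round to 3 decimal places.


Step 1: Excess thrust = T - D = 90858 - 39507 = 51351 N
Step 2: Excess power = 51351 * 162.8 = 8359942.8 W
Step 3: RC = 8359942.8 / 231807 = 36.064 m/s

36.064


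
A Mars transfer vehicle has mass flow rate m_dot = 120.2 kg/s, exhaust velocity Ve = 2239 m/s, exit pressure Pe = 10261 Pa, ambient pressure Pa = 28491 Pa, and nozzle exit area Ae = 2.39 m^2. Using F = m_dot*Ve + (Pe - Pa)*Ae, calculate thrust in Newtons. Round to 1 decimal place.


Step 1: Momentum thrust = m_dot * Ve = 120.2 * 2239 = 269127.8 N
Step 2: Pressure thrust = (Pe - Pa) * Ae = (10261 - 28491) * 2.39 = -43569.70 N
Step 3: Total thrust F = 269127.8 + -43569.70 = 225558.1 N

225558.1


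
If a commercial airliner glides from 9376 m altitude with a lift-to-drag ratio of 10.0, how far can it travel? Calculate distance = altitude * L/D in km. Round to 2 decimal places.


Step 1: Glide distance = altitude * L/D = 9376 * 10.0 = 93760.0 m
Step 2: Convert to km: 93760.0 / 1000 = 93.76 km

93.76


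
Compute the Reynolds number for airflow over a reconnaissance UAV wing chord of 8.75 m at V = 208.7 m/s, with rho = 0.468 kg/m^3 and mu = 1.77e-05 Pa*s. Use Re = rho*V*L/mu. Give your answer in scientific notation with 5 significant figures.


Step 1: Numerator = rho * V * L = 0.468 * 208.7 * 8.75 = 854.6265
Step 2: Re = 854.6265 / 1.77e-05
Step 3: Re = 4.8284e+07

4.8284e+07


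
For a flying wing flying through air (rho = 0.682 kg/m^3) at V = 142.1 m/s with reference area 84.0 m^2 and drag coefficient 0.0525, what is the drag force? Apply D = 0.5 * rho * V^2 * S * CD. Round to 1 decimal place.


Step 1: Dynamic pressure q = 0.5 * 0.682 * 142.1^2 = 6885.6118 Pa
Step 2: Drag D = q * S * CD = 6885.6118 * 84.0 * 0.0525
Step 3: D = 30365.5 N

30365.5


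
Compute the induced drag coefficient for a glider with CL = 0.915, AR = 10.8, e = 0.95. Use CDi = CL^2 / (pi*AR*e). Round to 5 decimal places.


Step 1: CL^2 = 0.915^2 = 0.837225
Step 2: pi * AR * e = 3.14159 * 10.8 * 0.95 = 32.232741
Step 3: CDi = 0.837225 / 32.232741 = 0.02597

0.02597


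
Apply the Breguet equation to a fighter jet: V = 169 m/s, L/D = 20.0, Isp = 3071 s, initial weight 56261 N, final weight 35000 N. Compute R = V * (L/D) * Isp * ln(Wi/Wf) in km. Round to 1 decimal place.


Step 1: Coefficient = V * (L/D) * Isp = 169 * 20.0 * 3071 = 10379980.0 m
Step 2: Wi/Wf = 56261 / 35000 = 1.607457
Step 3: ln(1.607457) = 0.474654
Step 4: R = 10379980.0 * 0.474654 = 4926894.0 m = 4926.9 km

4926.9


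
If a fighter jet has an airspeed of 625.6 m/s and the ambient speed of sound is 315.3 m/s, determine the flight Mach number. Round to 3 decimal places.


Step 1: M = V / a = 625.6 / 315.3
Step 2: M = 1.984

1.984


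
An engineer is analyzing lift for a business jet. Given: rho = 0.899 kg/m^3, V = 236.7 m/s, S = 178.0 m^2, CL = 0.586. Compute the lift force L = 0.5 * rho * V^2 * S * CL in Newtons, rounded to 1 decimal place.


Step 1: Calculate dynamic pressure q = 0.5 * 0.899 * 236.7^2 = 0.5 * 0.899 * 56026.89 = 25184.0871 Pa
Step 2: Multiply by wing area and lift coefficient: L = 25184.0871 * 178.0 * 0.586
Step 3: L = 4482767.4958 * 0.586 = 2626901.8 N

2626901.8


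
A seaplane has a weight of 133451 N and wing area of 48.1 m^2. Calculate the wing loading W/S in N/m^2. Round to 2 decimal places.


Step 1: Wing loading = W / S = 133451 / 48.1
Step 2: Wing loading = 2774.45 N/m^2

2774.45


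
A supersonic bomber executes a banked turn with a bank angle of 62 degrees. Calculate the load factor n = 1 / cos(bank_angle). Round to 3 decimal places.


Step 1: Convert 62 degrees to radians = 1.082104
Step 2: cos(62 deg) = 0.469472
Step 3: n = 1 / 0.469472 = 2.130

2.130


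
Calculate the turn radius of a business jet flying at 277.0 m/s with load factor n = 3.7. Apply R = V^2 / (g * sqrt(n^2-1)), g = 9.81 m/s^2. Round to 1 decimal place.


Step 1: V^2 = 277.0^2 = 76729.0
Step 2: n^2 - 1 = 3.7^2 - 1 = 12.69
Step 3: sqrt(12.69) = 3.562303
Step 4: R = 76729.0 / (9.81 * 3.562303) = 2195.6 m

2195.6


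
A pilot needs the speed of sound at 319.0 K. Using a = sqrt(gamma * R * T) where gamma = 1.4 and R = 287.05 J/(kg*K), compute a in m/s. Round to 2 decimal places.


Step 1: gamma * R * T = 1.4 * 287.05 * 319.0 = 128196.53
Step 2: a = sqrt(128196.53) = 358.05 m/s

358.05


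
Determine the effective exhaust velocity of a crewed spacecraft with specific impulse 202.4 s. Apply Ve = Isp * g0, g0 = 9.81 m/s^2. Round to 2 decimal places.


Step 1: Ve = Isp * g0 = 202.4 * 9.81
Step 2: Ve = 1985.54 m/s

1985.54


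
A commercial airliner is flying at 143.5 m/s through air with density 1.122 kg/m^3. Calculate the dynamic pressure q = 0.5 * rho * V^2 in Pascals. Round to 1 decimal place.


Step 1: V^2 = 143.5^2 = 20592.25
Step 2: q = 0.5 * 1.122 * 20592.25
Step 3: q = 11552.3 Pa

11552.3


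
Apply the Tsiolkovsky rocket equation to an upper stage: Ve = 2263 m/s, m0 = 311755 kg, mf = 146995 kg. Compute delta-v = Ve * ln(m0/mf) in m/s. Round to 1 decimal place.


Step 1: Mass ratio m0/mf = 311755 / 146995 = 2.120854
Step 2: ln(2.120854) = 0.751819
Step 3: delta-v = 2263 * 0.751819 = 1701.4 m/s

1701.4


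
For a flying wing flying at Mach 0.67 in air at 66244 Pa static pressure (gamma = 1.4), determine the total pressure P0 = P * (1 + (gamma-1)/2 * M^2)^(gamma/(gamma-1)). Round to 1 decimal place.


Step 1: (gamma-1)/2 * M^2 = 0.2 * 0.4489 = 0.08978
Step 2: 1 + 0.08978 = 1.08978
Step 3: Exponent gamma/(gamma-1) = 3.5
Step 4: P0 = 66244 * 1.08978^3.5 = 89501.9 Pa

89501.9


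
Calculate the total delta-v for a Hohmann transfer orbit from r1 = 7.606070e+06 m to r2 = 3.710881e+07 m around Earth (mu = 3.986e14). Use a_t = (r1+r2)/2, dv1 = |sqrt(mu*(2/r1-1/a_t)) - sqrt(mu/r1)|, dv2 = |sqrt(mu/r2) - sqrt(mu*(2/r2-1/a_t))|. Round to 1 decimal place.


Step 1: Transfer semi-major axis a_t = (7.606070e+06 + 3.710881e+07) / 2 = 2.235744e+07 m
Step 2: v1 (circular at r1) = sqrt(mu/r1) = 7239.17 m/s
Step 3: v_t1 = sqrt(mu*(2/r1 - 1/a_t)) = 9326.44 m/s
Step 4: dv1 = |9326.44 - 7239.17| = 2087.28 m/s
Step 5: v2 (circular at r2) = 3277.41 m/s, v_t2 = 1911.61 m/s
Step 6: dv2 = |3277.41 - 1911.61| = 1365.8 m/s
Step 7: Total delta-v = 2087.28 + 1365.8 = 3453.1 m/s

3453.1


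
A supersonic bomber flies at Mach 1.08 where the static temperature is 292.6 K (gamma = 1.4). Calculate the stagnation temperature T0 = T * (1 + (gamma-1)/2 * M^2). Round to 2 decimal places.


Step 1: (gamma-1)/2 = 0.2
Step 2: M^2 = 1.1664
Step 3: 1 + 0.2 * 1.1664 = 1.23328
Step 4: T0 = 292.6 * 1.23328 = 360.86 K

360.86


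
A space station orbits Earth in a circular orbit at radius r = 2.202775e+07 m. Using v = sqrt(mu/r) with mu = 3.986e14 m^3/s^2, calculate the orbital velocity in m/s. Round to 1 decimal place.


Step 1: mu / r = 3.986e14 / 2.202775e+07 = 18095356.9929
Step 2: v = sqrt(18095356.9929) = 4253.9 m/s

4253.9


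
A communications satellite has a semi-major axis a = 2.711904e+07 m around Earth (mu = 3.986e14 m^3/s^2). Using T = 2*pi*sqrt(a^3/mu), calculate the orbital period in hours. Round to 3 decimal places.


Step 1: a^3 / mu = 1.994449e+22 / 3.986e14 = 5.003635e+07
Step 2: sqrt(5.003635e+07) = 7073.6378 s
Step 3: T = 2*pi * 7073.6378 = 44444.98 s
Step 4: T in hours = 44444.98 / 3600 = 12.346 hours

12.346


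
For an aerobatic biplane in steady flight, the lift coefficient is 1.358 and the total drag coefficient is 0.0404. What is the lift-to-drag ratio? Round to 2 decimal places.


Step 1: L/D = CL / CD = 1.358 / 0.0404
Step 2: L/D = 33.61

33.61


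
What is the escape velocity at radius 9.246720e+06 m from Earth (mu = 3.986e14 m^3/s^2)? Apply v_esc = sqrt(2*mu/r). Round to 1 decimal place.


Step 1: 2*mu/r = 2 * 3.986e14 / 9.246720e+06 = 86214354.928
Step 2: v_esc = sqrt(86214354.928) = 9285.2 m/s

9285.2


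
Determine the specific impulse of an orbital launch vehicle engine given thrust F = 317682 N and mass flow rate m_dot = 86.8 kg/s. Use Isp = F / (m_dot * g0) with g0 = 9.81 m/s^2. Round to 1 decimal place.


Step 1: m_dot * g0 = 86.8 * 9.81 = 851.51
Step 2: Isp = 317682 / 851.51 = 373.1 s

373.1


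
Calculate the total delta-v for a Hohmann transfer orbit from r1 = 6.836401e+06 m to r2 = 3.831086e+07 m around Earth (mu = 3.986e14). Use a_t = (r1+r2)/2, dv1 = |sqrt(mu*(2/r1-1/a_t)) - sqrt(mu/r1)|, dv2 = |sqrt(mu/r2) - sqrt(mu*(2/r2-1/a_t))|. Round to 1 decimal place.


Step 1: Transfer semi-major axis a_t = (6.836401e+06 + 3.831086e+07) / 2 = 2.257363e+07 m
Step 2: v1 (circular at r1) = sqrt(mu/r1) = 7635.81 m/s
Step 3: v_t1 = sqrt(mu*(2/r1 - 1/a_t)) = 9947.53 m/s
Step 4: dv1 = |9947.53 - 7635.81| = 2311.72 m/s
Step 5: v2 (circular at r2) = 3225.58 m/s, v_t2 = 1775.09 m/s
Step 6: dv2 = |3225.58 - 1775.09| = 1450.49 m/s
Step 7: Total delta-v = 2311.72 + 1450.49 = 3762.2 m/s

3762.2


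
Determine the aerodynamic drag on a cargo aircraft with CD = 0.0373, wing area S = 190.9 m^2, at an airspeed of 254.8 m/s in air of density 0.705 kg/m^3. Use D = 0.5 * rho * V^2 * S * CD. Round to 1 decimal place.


Step 1: Dynamic pressure q = 0.5 * 0.705 * 254.8^2 = 22885.3716 Pa
Step 2: Drag D = q * S * CD = 22885.3716 * 190.9 * 0.0373
Step 3: D = 162956.9 N

162956.9


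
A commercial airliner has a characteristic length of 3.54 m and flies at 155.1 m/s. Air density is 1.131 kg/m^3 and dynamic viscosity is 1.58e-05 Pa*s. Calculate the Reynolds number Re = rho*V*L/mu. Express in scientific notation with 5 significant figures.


Step 1: Numerator = rho * V * L = 1.131 * 155.1 * 3.54 = 620.980074
Step 2: Re = 620.980074 / 1.58e-05
Step 3: Re = 3.9303e+07

3.9303e+07


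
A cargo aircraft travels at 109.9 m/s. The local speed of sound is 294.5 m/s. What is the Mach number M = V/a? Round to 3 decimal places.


Step 1: M = V / a = 109.9 / 294.5
Step 2: M = 0.373

0.373


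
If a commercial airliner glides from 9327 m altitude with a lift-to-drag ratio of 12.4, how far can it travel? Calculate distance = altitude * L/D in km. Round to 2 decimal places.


Step 1: Glide distance = altitude * L/D = 9327 * 12.4 = 115654.8 m
Step 2: Convert to km: 115654.8 / 1000 = 115.65 km

115.65


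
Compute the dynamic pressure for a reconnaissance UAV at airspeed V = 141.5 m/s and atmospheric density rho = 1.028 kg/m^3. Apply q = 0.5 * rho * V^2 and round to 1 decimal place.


Step 1: V^2 = 141.5^2 = 20022.25
Step 2: q = 0.5 * 1.028 * 20022.25
Step 3: q = 10291.4 Pa

10291.4


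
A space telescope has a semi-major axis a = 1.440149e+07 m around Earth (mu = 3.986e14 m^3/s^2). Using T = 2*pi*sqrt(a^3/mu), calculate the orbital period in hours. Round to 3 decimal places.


Step 1: a^3 / mu = 2.986911e+21 / 3.986e14 = 7.493505e+06
Step 2: sqrt(7.493505e+06) = 2737.4267 s
Step 3: T = 2*pi * 2737.4267 = 17199.76 s
Step 4: T in hours = 17199.76 / 3600 = 4.778 hours

4.778


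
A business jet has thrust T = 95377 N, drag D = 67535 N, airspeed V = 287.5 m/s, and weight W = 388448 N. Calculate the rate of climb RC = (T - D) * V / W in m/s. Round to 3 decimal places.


Step 1: Excess thrust = T - D = 95377 - 67535 = 27842 N
Step 2: Excess power = 27842 * 287.5 = 8004575.0 W
Step 3: RC = 8004575.0 / 388448 = 20.607 m/s

20.607


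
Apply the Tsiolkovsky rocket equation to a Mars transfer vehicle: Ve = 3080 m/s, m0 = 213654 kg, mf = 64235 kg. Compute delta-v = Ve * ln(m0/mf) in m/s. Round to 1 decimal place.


Step 1: Mass ratio m0/mf = 213654 / 64235 = 3.326131
Step 2: ln(3.326131) = 1.20181
Step 3: delta-v = 3080 * 1.20181 = 3701.6 m/s

3701.6


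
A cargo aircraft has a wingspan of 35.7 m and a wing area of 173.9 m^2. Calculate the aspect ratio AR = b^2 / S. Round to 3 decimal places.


Step 1: b^2 = 35.7^2 = 1274.49
Step 2: AR = 1274.49 / 173.9 = 7.329

7.329


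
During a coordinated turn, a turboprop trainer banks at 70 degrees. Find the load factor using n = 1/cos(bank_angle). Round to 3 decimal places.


Step 1: Convert 70 degrees to radians = 1.22173
Step 2: cos(70 deg) = 0.34202
Step 3: n = 1 / 0.34202 = 2.924

2.924


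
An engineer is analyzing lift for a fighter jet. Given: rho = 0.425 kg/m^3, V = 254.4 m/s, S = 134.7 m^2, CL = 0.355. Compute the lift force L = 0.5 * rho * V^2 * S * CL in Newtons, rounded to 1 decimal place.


Step 1: Calculate dynamic pressure q = 0.5 * 0.425 * 254.4^2 = 0.5 * 0.425 * 64719.36 = 13752.864 Pa
Step 2: Multiply by wing area and lift coefficient: L = 13752.864 * 134.7 * 0.355
Step 3: L = 1852510.7808 * 0.355 = 657641.3 N

657641.3


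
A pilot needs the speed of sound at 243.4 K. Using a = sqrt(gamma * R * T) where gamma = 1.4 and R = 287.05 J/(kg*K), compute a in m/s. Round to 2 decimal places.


Step 1: gamma * R * T = 1.4 * 287.05 * 243.4 = 97815.158
Step 2: a = sqrt(97815.158) = 312.75 m/s

312.75


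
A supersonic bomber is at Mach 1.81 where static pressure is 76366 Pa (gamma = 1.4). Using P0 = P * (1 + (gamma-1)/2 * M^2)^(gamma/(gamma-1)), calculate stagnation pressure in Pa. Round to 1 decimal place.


Step 1: (gamma-1)/2 * M^2 = 0.2 * 3.2761 = 0.65522
Step 2: 1 + 0.65522 = 1.65522
Step 3: Exponent gamma/(gamma-1) = 3.5
Step 4: P0 = 76366 * 1.65522^3.5 = 445548.6 Pa

445548.6


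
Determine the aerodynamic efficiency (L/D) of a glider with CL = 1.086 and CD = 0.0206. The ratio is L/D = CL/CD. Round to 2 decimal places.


Step 1: L/D = CL / CD = 1.086 / 0.0206
Step 2: L/D = 52.72

52.72


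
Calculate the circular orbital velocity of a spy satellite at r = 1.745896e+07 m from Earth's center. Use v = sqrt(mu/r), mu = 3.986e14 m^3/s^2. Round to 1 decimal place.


Step 1: mu / r = 3.986e14 / 1.745896e+07 = 22830684.0728
Step 2: v = sqrt(22830684.0728) = 4778.1 m/s

4778.1


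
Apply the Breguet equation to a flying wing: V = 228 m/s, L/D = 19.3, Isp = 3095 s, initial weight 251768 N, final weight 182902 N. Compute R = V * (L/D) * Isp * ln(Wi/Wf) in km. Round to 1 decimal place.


Step 1: Coefficient = V * (L/D) * Isp = 228 * 19.3 * 3095 = 13619238.0 m
Step 2: Wi/Wf = 251768 / 182902 = 1.376519
Step 3: ln(1.376519) = 0.319558
Step 4: R = 13619238.0 * 0.319558 = 4352130.2 m = 4352.1 km

4352.1


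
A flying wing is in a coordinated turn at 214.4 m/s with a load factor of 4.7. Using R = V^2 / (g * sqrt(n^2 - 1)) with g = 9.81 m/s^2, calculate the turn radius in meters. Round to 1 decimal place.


Step 1: V^2 = 214.4^2 = 45967.36
Step 2: n^2 - 1 = 4.7^2 - 1 = 21.09
Step 3: sqrt(21.09) = 4.592385
Step 4: R = 45967.36 / (9.81 * 4.592385) = 1020.3 m

1020.3


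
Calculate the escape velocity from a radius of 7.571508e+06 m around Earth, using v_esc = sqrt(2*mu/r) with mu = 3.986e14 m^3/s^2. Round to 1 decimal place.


Step 1: 2*mu/r = 2 * 3.986e14 / 7.571508e+06 = 105289461.4917
Step 2: v_esc = sqrt(105289461.4917) = 10261.1 m/s

10261.1


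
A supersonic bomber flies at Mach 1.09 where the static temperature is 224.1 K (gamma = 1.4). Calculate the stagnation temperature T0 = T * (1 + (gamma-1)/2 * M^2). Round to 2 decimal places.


Step 1: (gamma-1)/2 = 0.2
Step 2: M^2 = 1.1881
Step 3: 1 + 0.2 * 1.1881 = 1.23762
Step 4: T0 = 224.1 * 1.23762 = 277.35 K

277.35


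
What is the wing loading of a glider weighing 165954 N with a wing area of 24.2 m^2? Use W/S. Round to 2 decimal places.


Step 1: Wing loading = W / S = 165954 / 24.2
Step 2: Wing loading = 6857.60 N/m^2

6857.60


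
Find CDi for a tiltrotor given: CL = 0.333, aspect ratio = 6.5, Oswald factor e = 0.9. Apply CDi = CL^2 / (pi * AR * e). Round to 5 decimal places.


Step 1: CL^2 = 0.333^2 = 0.110889
Step 2: pi * AR * e = 3.14159 * 6.5 * 0.9 = 18.378317
Step 3: CDi = 0.110889 / 18.378317 = 0.00603

0.00603


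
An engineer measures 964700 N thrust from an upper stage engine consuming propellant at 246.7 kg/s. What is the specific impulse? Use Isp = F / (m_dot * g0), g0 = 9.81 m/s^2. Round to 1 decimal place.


Step 1: m_dot * g0 = 246.7 * 9.81 = 2420.13
Step 2: Isp = 964700 / 2420.13 = 398.6 s

398.6


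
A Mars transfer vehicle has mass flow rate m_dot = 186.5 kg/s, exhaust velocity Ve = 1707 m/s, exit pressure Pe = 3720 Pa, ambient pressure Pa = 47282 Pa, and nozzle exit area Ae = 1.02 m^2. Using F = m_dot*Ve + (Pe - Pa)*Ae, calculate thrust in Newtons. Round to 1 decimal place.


Step 1: Momentum thrust = m_dot * Ve = 186.5 * 1707 = 318355.5 N
Step 2: Pressure thrust = (Pe - Pa) * Ae = (3720 - 47282) * 1.02 = -44433.24 N
Step 3: Total thrust F = 318355.5 + -44433.24 = 273922.3 N

273922.3


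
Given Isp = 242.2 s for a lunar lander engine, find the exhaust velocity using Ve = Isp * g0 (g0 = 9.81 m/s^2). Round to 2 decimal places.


Step 1: Ve = Isp * g0 = 242.2 * 9.81
Step 2: Ve = 2375.98 m/s

2375.98


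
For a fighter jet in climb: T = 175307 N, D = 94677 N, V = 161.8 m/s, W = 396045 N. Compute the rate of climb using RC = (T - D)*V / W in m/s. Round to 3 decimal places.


Step 1: Excess thrust = T - D = 175307 - 94677 = 80630 N
Step 2: Excess power = 80630 * 161.8 = 13045934.0 W
Step 3: RC = 13045934.0 / 396045 = 32.941 m/s

32.941


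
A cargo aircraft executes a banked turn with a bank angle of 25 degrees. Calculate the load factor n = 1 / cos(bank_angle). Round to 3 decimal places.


Step 1: Convert 25 degrees to radians = 0.436332
Step 2: cos(25 deg) = 0.906308
Step 3: n = 1 / 0.906308 = 1.103

1.103


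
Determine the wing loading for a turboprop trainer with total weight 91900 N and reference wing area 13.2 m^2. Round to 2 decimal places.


Step 1: Wing loading = W / S = 91900 / 13.2
Step 2: Wing loading = 6962.12 N/m^2

6962.12


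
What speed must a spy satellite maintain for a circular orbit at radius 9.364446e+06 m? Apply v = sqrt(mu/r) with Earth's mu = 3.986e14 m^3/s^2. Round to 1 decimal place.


Step 1: mu / r = 3.986e14 / 9.364446e+06 = 42565251.591
Step 2: v = sqrt(42565251.591) = 6524.2 m/s

6524.2


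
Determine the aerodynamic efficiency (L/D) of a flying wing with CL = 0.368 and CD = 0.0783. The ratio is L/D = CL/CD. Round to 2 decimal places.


Step 1: L/D = CL / CD = 0.368 / 0.0783
Step 2: L/D = 4.70

4.70


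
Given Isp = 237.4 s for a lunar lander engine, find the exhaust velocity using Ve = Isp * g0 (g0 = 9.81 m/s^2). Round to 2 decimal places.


Step 1: Ve = Isp * g0 = 237.4 * 9.81
Step 2: Ve = 2328.89 m/s

2328.89


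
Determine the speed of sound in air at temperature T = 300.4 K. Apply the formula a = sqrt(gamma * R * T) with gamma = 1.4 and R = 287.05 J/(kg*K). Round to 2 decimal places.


Step 1: gamma * R * T = 1.4 * 287.05 * 300.4 = 120721.748
Step 2: a = sqrt(120721.748) = 347.45 m/s

347.45


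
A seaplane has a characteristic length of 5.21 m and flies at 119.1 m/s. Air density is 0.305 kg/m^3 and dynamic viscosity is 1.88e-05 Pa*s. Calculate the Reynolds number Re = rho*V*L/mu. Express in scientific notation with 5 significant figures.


Step 1: Numerator = rho * V * L = 0.305 * 119.1 * 5.21 = 189.255855
Step 2: Re = 189.255855 / 1.88e-05
Step 3: Re = 1.0067e+07

1.0067e+07


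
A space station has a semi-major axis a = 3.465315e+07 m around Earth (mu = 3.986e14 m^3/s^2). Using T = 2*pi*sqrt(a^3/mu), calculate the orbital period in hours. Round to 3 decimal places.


Step 1: a^3 / mu = 4.161292e+22 / 3.986e14 = 1.043977e+08
Step 2: sqrt(1.043977e+08) = 10217.5184 s
Step 3: T = 2*pi * 10217.5184 = 64198.56 s
Step 4: T in hours = 64198.56 / 3600 = 17.833 hours

17.833


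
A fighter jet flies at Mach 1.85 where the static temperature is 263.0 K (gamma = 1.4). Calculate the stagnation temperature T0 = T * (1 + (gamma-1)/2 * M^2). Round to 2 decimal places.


Step 1: (gamma-1)/2 = 0.2
Step 2: M^2 = 3.4225
Step 3: 1 + 0.2 * 3.4225 = 1.6845
Step 4: T0 = 263.0 * 1.6845 = 443.02 K

443.02


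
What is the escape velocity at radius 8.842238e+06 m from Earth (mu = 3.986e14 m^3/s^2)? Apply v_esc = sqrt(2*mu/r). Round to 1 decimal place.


Step 1: 2*mu/r = 2 * 3.986e14 / 8.842238e+06 = 90158170.3637
Step 2: v_esc = sqrt(90158170.3637) = 9495.2 m/s

9495.2


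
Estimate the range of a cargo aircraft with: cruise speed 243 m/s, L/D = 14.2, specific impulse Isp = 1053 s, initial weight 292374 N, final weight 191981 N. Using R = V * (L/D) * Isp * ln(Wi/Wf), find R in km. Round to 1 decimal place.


Step 1: Coefficient = V * (L/D) * Isp = 243 * 14.2 * 1053 = 3633481.8 m
Step 2: Wi/Wf = 292374 / 191981 = 1.522932
Step 3: ln(1.522932) = 0.420637
Step 4: R = 3633481.8 * 0.420637 = 1528378.3 m = 1528.4 km

1528.4


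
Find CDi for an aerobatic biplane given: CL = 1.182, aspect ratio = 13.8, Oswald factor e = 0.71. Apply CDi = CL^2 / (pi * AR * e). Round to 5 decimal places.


Step 1: CL^2 = 1.182^2 = 1.397124
Step 2: pi * AR * e = 3.14159 * 13.8 * 0.71 = 30.781325
Step 3: CDi = 1.397124 / 30.781325 = 0.04539

0.04539


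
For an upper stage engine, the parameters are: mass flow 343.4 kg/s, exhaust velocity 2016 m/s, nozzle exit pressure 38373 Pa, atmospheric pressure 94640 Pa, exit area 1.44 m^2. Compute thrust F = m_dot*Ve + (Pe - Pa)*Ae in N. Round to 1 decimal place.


Step 1: Momentum thrust = m_dot * Ve = 343.4 * 2016 = 692294.4 N
Step 2: Pressure thrust = (Pe - Pa) * Ae = (38373 - 94640) * 1.44 = -81024.48 N
Step 3: Total thrust F = 692294.4 + -81024.48 = 611269.9 N

611269.9


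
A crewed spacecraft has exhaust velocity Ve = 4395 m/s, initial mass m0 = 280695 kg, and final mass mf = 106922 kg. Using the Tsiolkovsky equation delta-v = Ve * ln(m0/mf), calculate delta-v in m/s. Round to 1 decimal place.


Step 1: Mass ratio m0/mf = 280695 / 106922 = 2.625231
Step 2: ln(2.625231) = 0.965169
Step 3: delta-v = 4395 * 0.965169 = 4241.9 m/s

4241.9


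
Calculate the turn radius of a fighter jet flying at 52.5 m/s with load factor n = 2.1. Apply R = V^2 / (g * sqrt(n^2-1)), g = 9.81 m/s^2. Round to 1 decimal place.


Step 1: V^2 = 52.5^2 = 2756.25
Step 2: n^2 - 1 = 2.1^2 - 1 = 3.41
Step 3: sqrt(3.41) = 1.846619
Step 4: R = 2756.25 / (9.81 * 1.846619) = 152.2 m

152.2


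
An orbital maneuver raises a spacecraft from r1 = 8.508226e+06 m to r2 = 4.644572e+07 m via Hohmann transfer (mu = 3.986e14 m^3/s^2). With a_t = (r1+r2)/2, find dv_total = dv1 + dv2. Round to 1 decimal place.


Step 1: Transfer semi-major axis a_t = (8.508226e+06 + 4.644572e+07) / 2 = 2.747697e+07 m
Step 2: v1 (circular at r1) = sqrt(mu/r1) = 6844.62 m/s
Step 3: v_t1 = sqrt(mu*(2/r1 - 1/a_t)) = 8898.92 m/s
Step 4: dv1 = |8898.92 - 6844.62| = 2054.31 m/s
Step 5: v2 (circular at r2) = 2929.52 m/s, v_t2 = 1630.16 m/s
Step 6: dv2 = |2929.52 - 1630.16| = 1299.35 m/s
Step 7: Total delta-v = 2054.31 + 1299.35 = 3353.7 m/s

3353.7


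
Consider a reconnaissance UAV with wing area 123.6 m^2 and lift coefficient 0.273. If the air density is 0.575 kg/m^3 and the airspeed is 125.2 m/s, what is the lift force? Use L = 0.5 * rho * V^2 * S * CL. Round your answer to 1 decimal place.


Step 1: Calculate dynamic pressure q = 0.5 * 0.575 * 125.2^2 = 0.5 * 0.575 * 15675.04 = 4506.574 Pa
Step 2: Multiply by wing area and lift coefficient: L = 4506.574 * 123.6 * 0.273
Step 3: L = 557012.5464 * 0.273 = 152064.4 N

152064.4


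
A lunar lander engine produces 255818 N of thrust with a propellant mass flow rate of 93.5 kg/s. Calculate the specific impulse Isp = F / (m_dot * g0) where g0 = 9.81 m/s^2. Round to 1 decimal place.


Step 1: m_dot * g0 = 93.5 * 9.81 = 917.24
Step 2: Isp = 255818 / 917.24 = 278.9 s

278.9


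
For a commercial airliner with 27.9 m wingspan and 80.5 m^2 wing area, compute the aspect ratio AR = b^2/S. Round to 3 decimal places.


Step 1: b^2 = 27.9^2 = 778.41
Step 2: AR = 778.41 / 80.5 = 9.670

9.670


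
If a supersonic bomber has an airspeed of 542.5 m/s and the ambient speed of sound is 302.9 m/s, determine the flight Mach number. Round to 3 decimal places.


Step 1: M = V / a = 542.5 / 302.9
Step 2: M = 1.791

1.791


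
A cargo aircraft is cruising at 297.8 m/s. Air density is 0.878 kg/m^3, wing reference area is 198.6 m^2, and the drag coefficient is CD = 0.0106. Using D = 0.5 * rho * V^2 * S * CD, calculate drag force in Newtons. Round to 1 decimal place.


Step 1: Dynamic pressure q = 0.5 * 0.878 * 297.8^2 = 38932.6448 Pa
Step 2: Drag D = q * S * CD = 38932.6448 * 198.6 * 0.0106
Step 3: D = 81959.4 N

81959.4


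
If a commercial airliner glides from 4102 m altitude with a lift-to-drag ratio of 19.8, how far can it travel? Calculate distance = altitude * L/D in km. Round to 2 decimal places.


Step 1: Glide distance = altitude * L/D = 4102 * 19.8 = 81219.6 m
Step 2: Convert to km: 81219.6 / 1000 = 81.22 km

81.22


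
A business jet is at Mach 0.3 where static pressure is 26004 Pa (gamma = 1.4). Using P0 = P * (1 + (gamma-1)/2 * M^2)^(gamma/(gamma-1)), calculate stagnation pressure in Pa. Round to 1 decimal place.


Step 1: (gamma-1)/2 * M^2 = 0.2 * 0.09 = 0.018
Step 2: 1 + 0.018 = 1.018
Step 3: Exponent gamma/(gamma-1) = 3.5
Step 4: P0 = 26004 * 1.018^3.5 = 27679.4 Pa

27679.4


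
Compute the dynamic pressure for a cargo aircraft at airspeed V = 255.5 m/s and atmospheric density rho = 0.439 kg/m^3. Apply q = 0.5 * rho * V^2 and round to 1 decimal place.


Step 1: V^2 = 255.5^2 = 65280.25
Step 2: q = 0.5 * 0.439 * 65280.25
Step 3: q = 14329.0 Pa

14329.0


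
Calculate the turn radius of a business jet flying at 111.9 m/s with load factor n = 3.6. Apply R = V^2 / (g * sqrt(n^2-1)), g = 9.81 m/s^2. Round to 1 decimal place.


Step 1: V^2 = 111.9^2 = 12521.61
Step 2: n^2 - 1 = 3.6^2 - 1 = 11.96
Step 3: sqrt(11.96) = 3.458323
Step 4: R = 12521.61 / (9.81 * 3.458323) = 369.1 m

369.1


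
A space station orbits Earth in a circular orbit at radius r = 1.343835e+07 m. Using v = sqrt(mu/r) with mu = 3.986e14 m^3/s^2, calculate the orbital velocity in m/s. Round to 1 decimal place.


Step 1: mu / r = 3.986e14 / 1.343835e+07 = 29661379.5592
Step 2: v = sqrt(29661379.5592) = 5446.2 m/s

5446.2


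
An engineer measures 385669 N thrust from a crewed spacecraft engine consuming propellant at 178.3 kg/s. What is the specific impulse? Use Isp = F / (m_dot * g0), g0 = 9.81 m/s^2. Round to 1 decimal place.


Step 1: m_dot * g0 = 178.3 * 9.81 = 1749.12
Step 2: Isp = 385669 / 1749.12 = 220.5 s

220.5


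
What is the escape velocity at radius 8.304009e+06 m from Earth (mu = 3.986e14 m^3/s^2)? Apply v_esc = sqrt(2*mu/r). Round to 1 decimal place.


Step 1: 2*mu/r = 2 * 3.986e14 / 8.304009e+06 = 96001822.7341
Step 2: v_esc = sqrt(96001822.7341) = 9798.1 m/s

9798.1


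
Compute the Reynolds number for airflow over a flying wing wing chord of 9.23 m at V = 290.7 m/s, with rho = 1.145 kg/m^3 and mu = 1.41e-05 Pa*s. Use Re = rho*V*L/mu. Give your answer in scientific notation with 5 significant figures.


Step 1: Numerator = rho * V * L = 1.145 * 290.7 * 9.23 = 3072.219345
Step 2: Re = 3072.219345 / 1.41e-05
Step 3: Re = 2.1789e+08

2.1789e+08


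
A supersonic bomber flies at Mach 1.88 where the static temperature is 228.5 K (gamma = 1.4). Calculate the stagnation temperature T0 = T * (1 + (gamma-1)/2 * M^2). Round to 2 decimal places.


Step 1: (gamma-1)/2 = 0.2
Step 2: M^2 = 3.5344
Step 3: 1 + 0.2 * 3.5344 = 1.70688
Step 4: T0 = 228.5 * 1.70688 = 390.02 K

390.02


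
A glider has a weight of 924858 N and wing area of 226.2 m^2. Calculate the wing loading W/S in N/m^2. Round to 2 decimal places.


Step 1: Wing loading = W / S = 924858 / 226.2
Step 2: Wing loading = 4088.67 N/m^2

4088.67


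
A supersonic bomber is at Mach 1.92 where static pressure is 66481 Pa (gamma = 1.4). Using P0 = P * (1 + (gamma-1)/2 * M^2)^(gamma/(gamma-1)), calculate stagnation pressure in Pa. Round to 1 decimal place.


Step 1: (gamma-1)/2 * M^2 = 0.2 * 3.6864 = 0.73728
Step 2: 1 + 0.73728 = 1.73728
Step 3: Exponent gamma/(gamma-1) = 3.5
Step 4: P0 = 66481 * 1.73728^3.5 = 459453.9 Pa

459453.9


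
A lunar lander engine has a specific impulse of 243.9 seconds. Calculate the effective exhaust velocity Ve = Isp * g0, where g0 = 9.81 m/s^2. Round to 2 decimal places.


Step 1: Ve = Isp * g0 = 243.9 * 9.81
Step 2: Ve = 2392.66 m/s

2392.66


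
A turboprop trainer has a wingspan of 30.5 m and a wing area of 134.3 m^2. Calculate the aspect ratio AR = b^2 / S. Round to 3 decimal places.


Step 1: b^2 = 30.5^2 = 930.25
Step 2: AR = 930.25 / 134.3 = 6.927

6.927


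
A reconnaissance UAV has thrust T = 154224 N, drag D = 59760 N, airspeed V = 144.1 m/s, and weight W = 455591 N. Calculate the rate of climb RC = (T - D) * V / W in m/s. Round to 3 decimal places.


Step 1: Excess thrust = T - D = 154224 - 59760 = 94464 N
Step 2: Excess power = 94464 * 144.1 = 13612262.4 W
Step 3: RC = 13612262.4 / 455591 = 29.878 m/s

29.878


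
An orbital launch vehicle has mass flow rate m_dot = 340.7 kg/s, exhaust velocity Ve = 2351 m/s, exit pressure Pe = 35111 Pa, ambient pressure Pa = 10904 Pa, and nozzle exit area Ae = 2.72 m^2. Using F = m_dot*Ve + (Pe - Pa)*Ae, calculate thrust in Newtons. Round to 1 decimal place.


Step 1: Momentum thrust = m_dot * Ve = 340.7 * 2351 = 800985.7 N
Step 2: Pressure thrust = (Pe - Pa) * Ae = (35111 - 10904) * 2.72 = 65843.04 N
Step 3: Total thrust F = 800985.7 + 65843.04 = 866828.7 N

866828.7


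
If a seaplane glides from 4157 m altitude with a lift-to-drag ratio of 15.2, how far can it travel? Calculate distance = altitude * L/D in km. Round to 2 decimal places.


Step 1: Glide distance = altitude * L/D = 4157 * 15.2 = 63186.4 m
Step 2: Convert to km: 63186.4 / 1000 = 63.19 km

63.19


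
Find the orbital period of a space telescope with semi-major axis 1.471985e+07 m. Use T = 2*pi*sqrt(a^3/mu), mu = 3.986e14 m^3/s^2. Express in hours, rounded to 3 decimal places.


Step 1: a^3 / mu = 3.189409e+21 / 3.986e14 = 8.001527e+06
Step 2: sqrt(8.001527e+06) = 2828.697 s
Step 3: T = 2*pi * 2828.697 = 17773.23 s
Step 4: T in hours = 17773.23 / 3600 = 4.937 hours

4.937


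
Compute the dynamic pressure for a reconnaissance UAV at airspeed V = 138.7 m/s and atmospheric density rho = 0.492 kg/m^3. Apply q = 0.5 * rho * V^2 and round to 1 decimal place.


Step 1: V^2 = 138.7^2 = 19237.69
Step 2: q = 0.5 * 0.492 * 19237.69
Step 3: q = 4732.5 Pa

4732.5


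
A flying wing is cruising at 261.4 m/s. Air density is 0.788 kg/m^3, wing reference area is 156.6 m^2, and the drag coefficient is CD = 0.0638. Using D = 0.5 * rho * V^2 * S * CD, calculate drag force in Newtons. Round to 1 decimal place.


Step 1: Dynamic pressure q = 0.5 * 0.788 * 261.4^2 = 26922.0042 Pa
Step 2: Drag D = q * S * CD = 26922.0042 * 156.6 * 0.0638
Step 3: D = 268979.9 N

268979.9


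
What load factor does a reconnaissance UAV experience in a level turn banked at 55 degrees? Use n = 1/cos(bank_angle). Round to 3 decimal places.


Step 1: Convert 55 degrees to radians = 0.959931
Step 2: cos(55 deg) = 0.573576
Step 3: n = 1 / 0.573576 = 1.743

1.743


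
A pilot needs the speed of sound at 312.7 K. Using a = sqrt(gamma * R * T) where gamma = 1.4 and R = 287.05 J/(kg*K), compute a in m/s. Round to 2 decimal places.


Step 1: gamma * R * T = 1.4 * 287.05 * 312.7 = 125664.749
Step 2: a = sqrt(125664.749) = 354.49 m/s

354.49


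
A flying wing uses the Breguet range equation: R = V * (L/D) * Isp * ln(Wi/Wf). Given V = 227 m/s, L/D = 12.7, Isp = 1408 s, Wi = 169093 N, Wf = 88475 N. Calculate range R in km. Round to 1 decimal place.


Step 1: Coefficient = V * (L/D) * Isp = 227 * 12.7 * 1408 = 4059123.2 m
Step 2: Wi/Wf = 169093 / 88475 = 1.911195
Step 3: ln(1.911195) = 0.647729
Step 4: R = 4059123.2 * 0.647729 = 2629211.1 m = 2629.2 km

2629.2


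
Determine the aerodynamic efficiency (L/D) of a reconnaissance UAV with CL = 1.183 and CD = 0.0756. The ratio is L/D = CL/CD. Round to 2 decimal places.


Step 1: L/D = CL / CD = 1.183 / 0.0756
Step 2: L/D = 15.65

15.65


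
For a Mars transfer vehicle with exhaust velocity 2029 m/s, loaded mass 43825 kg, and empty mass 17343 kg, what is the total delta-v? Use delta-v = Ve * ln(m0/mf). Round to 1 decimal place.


Step 1: Mass ratio m0/mf = 43825 / 17343 = 2.526956
Step 2: ln(2.526956) = 0.927015
Step 3: delta-v = 2029 * 0.927015 = 1880.9 m/s

1880.9


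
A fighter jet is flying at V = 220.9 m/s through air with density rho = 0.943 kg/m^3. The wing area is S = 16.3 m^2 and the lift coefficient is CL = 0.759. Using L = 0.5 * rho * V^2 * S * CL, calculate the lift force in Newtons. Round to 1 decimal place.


Step 1: Calculate dynamic pressure q = 0.5 * 0.943 * 220.9^2 = 0.5 * 0.943 * 48796.81 = 23007.6959 Pa
Step 2: Multiply by wing area and lift coefficient: L = 23007.6959 * 16.3 * 0.759
Step 3: L = 375025.4434 * 0.759 = 284644.3 N

284644.3


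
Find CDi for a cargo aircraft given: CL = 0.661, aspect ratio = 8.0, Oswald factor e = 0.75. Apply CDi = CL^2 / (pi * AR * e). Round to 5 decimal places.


Step 1: CL^2 = 0.661^2 = 0.436921
Step 2: pi * AR * e = 3.14159 * 8.0 * 0.75 = 18.849556
Step 3: CDi = 0.436921 / 18.849556 = 0.02318

0.02318


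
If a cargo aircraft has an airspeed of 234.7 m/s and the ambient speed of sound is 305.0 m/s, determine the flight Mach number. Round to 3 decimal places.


Step 1: M = V / a = 234.7 / 305.0
Step 2: M = 0.770

0.770


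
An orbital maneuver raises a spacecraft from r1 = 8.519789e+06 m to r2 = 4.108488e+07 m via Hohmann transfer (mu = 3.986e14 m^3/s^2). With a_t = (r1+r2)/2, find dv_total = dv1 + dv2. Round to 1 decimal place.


Step 1: Transfer semi-major axis a_t = (8.519789e+06 + 4.108488e+07) / 2 = 2.480233e+07 m
Step 2: v1 (circular at r1) = sqrt(mu/r1) = 6839.97 m/s
Step 3: v_t1 = sqrt(mu*(2/r1 - 1/a_t)) = 8803.37 m/s
Step 4: dv1 = |8803.37 - 6839.97| = 1963.4 m/s
Step 5: v2 (circular at r2) = 3114.78 m/s, v_t2 = 1825.56 m/s
Step 6: dv2 = |3114.78 - 1825.56| = 1289.22 m/s
Step 7: Total delta-v = 1963.4 + 1289.22 = 3252.6 m/s

3252.6


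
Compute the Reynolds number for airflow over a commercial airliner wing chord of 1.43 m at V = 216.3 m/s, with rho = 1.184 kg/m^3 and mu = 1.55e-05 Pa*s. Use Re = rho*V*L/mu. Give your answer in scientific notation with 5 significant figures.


Step 1: Numerator = rho * V * L = 1.184 * 216.3 * 1.43 = 366.221856
Step 2: Re = 366.221856 / 1.55e-05
Step 3: Re = 2.3627e+07

2.3627e+07


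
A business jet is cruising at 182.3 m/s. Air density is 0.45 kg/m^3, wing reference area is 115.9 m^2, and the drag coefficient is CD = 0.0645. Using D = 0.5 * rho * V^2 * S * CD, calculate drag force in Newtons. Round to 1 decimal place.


Step 1: Dynamic pressure q = 0.5 * 0.45 * 182.3^2 = 7477.4903 Pa
Step 2: Drag D = q * S * CD = 7477.4903 * 115.9 * 0.0645
Step 3: D = 55898.4 N

55898.4


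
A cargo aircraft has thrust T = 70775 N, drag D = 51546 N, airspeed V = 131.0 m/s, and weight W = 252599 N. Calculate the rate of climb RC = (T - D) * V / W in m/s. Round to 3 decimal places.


Step 1: Excess thrust = T - D = 70775 - 51546 = 19229 N
Step 2: Excess power = 19229 * 131.0 = 2518999.0 W
Step 3: RC = 2518999.0 / 252599 = 9.972 m/s

9.972


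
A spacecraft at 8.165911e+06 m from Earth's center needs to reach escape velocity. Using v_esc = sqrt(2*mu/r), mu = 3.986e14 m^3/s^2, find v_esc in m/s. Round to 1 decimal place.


Step 1: 2*mu/r = 2 * 3.986e14 / 8.165911e+06 = 97625359.8649
Step 2: v_esc = sqrt(97625359.8649) = 9880.6 m/s

9880.6


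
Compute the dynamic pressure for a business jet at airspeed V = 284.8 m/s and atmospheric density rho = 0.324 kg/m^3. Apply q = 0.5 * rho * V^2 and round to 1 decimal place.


Step 1: V^2 = 284.8^2 = 81111.04
Step 2: q = 0.5 * 0.324 * 81111.04
Step 3: q = 13140.0 Pa

13140.0


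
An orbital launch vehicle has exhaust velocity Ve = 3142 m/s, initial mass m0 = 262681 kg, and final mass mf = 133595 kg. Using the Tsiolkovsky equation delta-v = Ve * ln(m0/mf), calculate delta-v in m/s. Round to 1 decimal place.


Step 1: Mass ratio m0/mf = 262681 / 133595 = 1.966249
Step 2: ln(1.966249) = 0.676128
Step 3: delta-v = 3142 * 0.676128 = 2124.4 m/s

2124.4


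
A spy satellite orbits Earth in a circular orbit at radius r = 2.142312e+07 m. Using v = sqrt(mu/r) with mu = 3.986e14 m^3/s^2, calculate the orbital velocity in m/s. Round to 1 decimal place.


Step 1: mu / r = 3.986e14 / 2.142312e+07 = 18606066.7167
Step 2: v = sqrt(18606066.7167) = 4313.5 m/s

4313.5


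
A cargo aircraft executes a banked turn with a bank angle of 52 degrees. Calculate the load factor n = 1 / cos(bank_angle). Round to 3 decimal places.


Step 1: Convert 52 degrees to radians = 0.907571
Step 2: cos(52 deg) = 0.615661
Step 3: n = 1 / 0.615661 = 1.624

1.624


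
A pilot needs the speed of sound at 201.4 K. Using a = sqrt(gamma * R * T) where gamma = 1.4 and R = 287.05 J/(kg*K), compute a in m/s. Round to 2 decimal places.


Step 1: gamma * R * T = 1.4 * 287.05 * 201.4 = 80936.618
Step 2: a = sqrt(80936.618) = 284.49 m/s

284.49


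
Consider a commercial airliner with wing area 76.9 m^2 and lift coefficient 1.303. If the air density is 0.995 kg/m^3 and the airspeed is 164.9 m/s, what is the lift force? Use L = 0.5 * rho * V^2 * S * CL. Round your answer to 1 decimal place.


Step 1: Calculate dynamic pressure q = 0.5 * 0.995 * 164.9^2 = 0.5 * 0.995 * 27192.01 = 13528.025 Pa
Step 2: Multiply by wing area and lift coefficient: L = 13528.025 * 76.9 * 1.303
Step 3: L = 1040305.1206 * 1.303 = 1355517.6 N

1355517.6


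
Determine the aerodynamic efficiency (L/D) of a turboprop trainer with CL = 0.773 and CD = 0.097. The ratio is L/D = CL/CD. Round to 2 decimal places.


Step 1: L/D = CL / CD = 0.773 / 0.097
Step 2: L/D = 7.97

7.97


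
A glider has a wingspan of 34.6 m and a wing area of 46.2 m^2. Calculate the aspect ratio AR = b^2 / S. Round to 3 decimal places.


Step 1: b^2 = 34.6^2 = 1197.16
Step 2: AR = 1197.16 / 46.2 = 25.913

25.913


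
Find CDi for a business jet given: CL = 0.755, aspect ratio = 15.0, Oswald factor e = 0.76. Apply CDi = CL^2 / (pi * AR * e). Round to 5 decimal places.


Step 1: CL^2 = 0.755^2 = 0.570025
Step 2: pi * AR * e = 3.14159 * 15.0 * 0.76 = 35.814156
Step 3: CDi = 0.570025 / 35.814156 = 0.01592

0.01592


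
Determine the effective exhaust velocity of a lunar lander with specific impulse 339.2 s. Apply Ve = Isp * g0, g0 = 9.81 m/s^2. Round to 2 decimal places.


Step 1: Ve = Isp * g0 = 339.2 * 9.81
Step 2: Ve = 3327.55 m/s

3327.55


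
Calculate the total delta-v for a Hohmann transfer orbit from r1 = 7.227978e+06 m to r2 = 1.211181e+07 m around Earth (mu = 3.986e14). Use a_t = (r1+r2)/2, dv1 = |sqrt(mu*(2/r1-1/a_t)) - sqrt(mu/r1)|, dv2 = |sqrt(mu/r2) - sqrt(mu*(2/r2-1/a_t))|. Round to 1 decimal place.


Step 1: Transfer semi-major axis a_t = (7.227978e+06 + 1.211181e+07) / 2 = 9.669894e+06 m
Step 2: v1 (circular at r1) = sqrt(mu/r1) = 7426.09 m/s
Step 3: v_t1 = sqrt(mu*(2/r1 - 1/a_t)) = 8311.01 m/s
Step 4: dv1 = |8311.01 - 7426.09| = 884.92 m/s
Step 5: v2 (circular at r2) = 5736.73 m/s, v_t2 = 4959.77 m/s
Step 6: dv2 = |5736.73 - 4959.77| = 776.95 m/s
Step 7: Total delta-v = 884.92 + 776.95 = 1661.9 m/s

1661.9


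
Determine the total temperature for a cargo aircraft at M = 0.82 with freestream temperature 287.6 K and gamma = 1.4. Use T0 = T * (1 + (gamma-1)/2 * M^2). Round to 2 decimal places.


Step 1: (gamma-1)/2 = 0.2
Step 2: M^2 = 0.6724
Step 3: 1 + 0.2 * 0.6724 = 1.13448
Step 4: T0 = 287.6 * 1.13448 = 326.28 K

326.28


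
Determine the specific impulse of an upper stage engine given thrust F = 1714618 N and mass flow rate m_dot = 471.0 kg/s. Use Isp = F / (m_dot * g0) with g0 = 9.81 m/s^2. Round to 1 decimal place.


Step 1: m_dot * g0 = 471.0 * 9.81 = 4620.51
Step 2: Isp = 1714618 / 4620.51 = 371.1 s

371.1
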